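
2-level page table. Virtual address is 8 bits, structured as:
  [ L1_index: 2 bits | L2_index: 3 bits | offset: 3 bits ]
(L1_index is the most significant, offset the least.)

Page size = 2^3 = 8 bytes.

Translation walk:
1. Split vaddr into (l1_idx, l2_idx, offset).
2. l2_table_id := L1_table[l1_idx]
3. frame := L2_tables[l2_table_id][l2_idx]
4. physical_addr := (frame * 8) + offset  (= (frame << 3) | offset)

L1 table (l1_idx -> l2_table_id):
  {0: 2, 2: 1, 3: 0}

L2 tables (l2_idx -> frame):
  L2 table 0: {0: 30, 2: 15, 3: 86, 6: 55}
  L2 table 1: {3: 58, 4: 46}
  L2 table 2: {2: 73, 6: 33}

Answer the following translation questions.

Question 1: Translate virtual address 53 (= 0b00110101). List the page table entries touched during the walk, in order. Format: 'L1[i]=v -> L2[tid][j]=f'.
Answer: L1[0]=2 -> L2[2][6]=33

Derivation:
vaddr = 53 = 0b00110101
Split: l1_idx=0, l2_idx=6, offset=5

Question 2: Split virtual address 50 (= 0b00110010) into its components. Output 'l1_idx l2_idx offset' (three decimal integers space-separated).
Answer: 0 6 2

Derivation:
vaddr = 50 = 0b00110010
  top 2 bits -> l1_idx = 0
  next 3 bits -> l2_idx = 6
  bottom 3 bits -> offset = 2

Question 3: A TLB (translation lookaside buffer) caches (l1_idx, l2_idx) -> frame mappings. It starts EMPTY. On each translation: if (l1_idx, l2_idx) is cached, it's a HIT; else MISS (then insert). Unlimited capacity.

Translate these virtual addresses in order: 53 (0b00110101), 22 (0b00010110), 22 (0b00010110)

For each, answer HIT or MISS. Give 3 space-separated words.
vaddr=53: (0,6) not in TLB -> MISS, insert
vaddr=22: (0,2) not in TLB -> MISS, insert
vaddr=22: (0,2) in TLB -> HIT

Answer: MISS MISS HIT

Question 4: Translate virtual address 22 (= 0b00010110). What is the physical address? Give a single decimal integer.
Answer: 590

Derivation:
vaddr = 22 = 0b00010110
Split: l1_idx=0, l2_idx=2, offset=6
L1[0] = 2
L2[2][2] = 73
paddr = 73 * 8 + 6 = 590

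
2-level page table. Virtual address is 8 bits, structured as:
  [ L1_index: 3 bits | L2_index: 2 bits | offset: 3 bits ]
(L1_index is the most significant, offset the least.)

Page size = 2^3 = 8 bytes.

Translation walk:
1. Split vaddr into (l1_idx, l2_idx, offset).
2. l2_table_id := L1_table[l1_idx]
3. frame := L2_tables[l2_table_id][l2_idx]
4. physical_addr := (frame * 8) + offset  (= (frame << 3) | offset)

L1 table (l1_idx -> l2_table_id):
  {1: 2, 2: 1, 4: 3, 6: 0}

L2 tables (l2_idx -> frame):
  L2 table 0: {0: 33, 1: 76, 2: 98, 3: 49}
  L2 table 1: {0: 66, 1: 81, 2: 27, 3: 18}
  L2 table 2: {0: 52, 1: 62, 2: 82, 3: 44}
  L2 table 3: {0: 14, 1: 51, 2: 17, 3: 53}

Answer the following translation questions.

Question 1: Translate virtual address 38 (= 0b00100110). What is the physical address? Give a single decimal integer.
vaddr = 38 = 0b00100110
Split: l1_idx=1, l2_idx=0, offset=6
L1[1] = 2
L2[2][0] = 52
paddr = 52 * 8 + 6 = 422

Answer: 422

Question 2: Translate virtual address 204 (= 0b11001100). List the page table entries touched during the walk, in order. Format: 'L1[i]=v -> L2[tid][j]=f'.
Answer: L1[6]=0 -> L2[0][1]=76

Derivation:
vaddr = 204 = 0b11001100
Split: l1_idx=6, l2_idx=1, offset=4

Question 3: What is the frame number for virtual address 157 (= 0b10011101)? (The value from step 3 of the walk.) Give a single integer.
vaddr = 157: l1_idx=4, l2_idx=3
L1[4] = 3; L2[3][3] = 53

Answer: 53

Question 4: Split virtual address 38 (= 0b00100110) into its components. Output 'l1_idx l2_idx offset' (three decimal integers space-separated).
Answer: 1 0 6

Derivation:
vaddr = 38 = 0b00100110
  top 3 bits -> l1_idx = 1
  next 2 bits -> l2_idx = 0
  bottom 3 bits -> offset = 6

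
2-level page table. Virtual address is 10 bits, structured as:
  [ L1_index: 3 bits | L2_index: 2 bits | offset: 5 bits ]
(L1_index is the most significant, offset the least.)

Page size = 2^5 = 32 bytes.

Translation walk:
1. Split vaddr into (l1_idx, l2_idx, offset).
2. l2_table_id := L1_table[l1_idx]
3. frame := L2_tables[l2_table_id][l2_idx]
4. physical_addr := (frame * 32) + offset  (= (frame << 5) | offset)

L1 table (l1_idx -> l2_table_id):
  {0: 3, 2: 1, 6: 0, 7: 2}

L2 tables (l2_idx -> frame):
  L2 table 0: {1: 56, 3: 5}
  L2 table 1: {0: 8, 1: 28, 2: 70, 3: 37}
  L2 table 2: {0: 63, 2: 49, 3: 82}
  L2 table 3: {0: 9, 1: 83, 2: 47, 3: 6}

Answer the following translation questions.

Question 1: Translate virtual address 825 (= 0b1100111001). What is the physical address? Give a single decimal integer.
vaddr = 825 = 0b1100111001
Split: l1_idx=6, l2_idx=1, offset=25
L1[6] = 0
L2[0][1] = 56
paddr = 56 * 32 + 25 = 1817

Answer: 1817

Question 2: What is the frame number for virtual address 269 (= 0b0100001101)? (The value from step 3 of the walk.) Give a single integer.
vaddr = 269: l1_idx=2, l2_idx=0
L1[2] = 1; L2[1][0] = 8

Answer: 8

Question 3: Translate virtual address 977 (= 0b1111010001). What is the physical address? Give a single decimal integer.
Answer: 1585

Derivation:
vaddr = 977 = 0b1111010001
Split: l1_idx=7, l2_idx=2, offset=17
L1[7] = 2
L2[2][2] = 49
paddr = 49 * 32 + 17 = 1585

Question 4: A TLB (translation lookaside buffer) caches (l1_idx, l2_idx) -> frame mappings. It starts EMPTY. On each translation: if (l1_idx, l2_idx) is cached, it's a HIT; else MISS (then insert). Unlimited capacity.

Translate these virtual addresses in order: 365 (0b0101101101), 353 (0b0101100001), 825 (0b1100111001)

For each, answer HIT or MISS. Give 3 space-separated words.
vaddr=365: (2,3) not in TLB -> MISS, insert
vaddr=353: (2,3) in TLB -> HIT
vaddr=825: (6,1) not in TLB -> MISS, insert

Answer: MISS HIT MISS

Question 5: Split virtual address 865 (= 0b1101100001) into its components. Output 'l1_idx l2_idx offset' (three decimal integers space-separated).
vaddr = 865 = 0b1101100001
  top 3 bits -> l1_idx = 6
  next 2 bits -> l2_idx = 3
  bottom 5 bits -> offset = 1

Answer: 6 3 1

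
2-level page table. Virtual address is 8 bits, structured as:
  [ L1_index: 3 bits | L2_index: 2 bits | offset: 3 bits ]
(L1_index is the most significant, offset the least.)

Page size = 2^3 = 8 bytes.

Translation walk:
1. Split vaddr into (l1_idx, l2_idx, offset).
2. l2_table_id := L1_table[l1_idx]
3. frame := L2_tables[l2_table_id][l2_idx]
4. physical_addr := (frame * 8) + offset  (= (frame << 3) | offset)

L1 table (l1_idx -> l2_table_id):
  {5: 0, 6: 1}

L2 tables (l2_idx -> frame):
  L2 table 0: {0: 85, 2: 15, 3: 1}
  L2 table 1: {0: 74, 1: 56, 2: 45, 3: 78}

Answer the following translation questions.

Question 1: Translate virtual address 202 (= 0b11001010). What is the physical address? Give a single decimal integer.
Answer: 450

Derivation:
vaddr = 202 = 0b11001010
Split: l1_idx=6, l2_idx=1, offset=2
L1[6] = 1
L2[1][1] = 56
paddr = 56 * 8 + 2 = 450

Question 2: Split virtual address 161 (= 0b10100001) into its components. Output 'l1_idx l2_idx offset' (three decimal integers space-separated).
vaddr = 161 = 0b10100001
  top 3 bits -> l1_idx = 5
  next 2 bits -> l2_idx = 0
  bottom 3 bits -> offset = 1

Answer: 5 0 1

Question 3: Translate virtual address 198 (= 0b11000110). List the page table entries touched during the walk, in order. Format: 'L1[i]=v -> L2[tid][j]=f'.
vaddr = 198 = 0b11000110
Split: l1_idx=6, l2_idx=0, offset=6

Answer: L1[6]=1 -> L2[1][0]=74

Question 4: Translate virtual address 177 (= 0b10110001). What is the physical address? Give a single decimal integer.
vaddr = 177 = 0b10110001
Split: l1_idx=5, l2_idx=2, offset=1
L1[5] = 0
L2[0][2] = 15
paddr = 15 * 8 + 1 = 121

Answer: 121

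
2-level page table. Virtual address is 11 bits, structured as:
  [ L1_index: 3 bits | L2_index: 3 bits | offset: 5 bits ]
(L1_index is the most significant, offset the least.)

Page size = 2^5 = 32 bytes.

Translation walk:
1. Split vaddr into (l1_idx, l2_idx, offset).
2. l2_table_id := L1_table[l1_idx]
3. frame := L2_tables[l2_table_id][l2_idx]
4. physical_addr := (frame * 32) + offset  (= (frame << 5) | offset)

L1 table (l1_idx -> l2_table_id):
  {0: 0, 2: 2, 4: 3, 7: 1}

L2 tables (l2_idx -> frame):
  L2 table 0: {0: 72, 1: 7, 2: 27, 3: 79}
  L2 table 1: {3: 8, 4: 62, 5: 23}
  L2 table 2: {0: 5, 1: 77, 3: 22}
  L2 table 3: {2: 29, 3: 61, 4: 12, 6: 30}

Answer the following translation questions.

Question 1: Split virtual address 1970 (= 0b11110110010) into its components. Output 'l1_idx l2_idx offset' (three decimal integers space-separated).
vaddr = 1970 = 0b11110110010
  top 3 bits -> l1_idx = 7
  next 3 bits -> l2_idx = 5
  bottom 5 bits -> offset = 18

Answer: 7 5 18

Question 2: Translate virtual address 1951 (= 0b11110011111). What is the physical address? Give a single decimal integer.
Answer: 2015

Derivation:
vaddr = 1951 = 0b11110011111
Split: l1_idx=7, l2_idx=4, offset=31
L1[7] = 1
L2[1][4] = 62
paddr = 62 * 32 + 31 = 2015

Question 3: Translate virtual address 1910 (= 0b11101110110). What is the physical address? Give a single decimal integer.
vaddr = 1910 = 0b11101110110
Split: l1_idx=7, l2_idx=3, offset=22
L1[7] = 1
L2[1][3] = 8
paddr = 8 * 32 + 22 = 278

Answer: 278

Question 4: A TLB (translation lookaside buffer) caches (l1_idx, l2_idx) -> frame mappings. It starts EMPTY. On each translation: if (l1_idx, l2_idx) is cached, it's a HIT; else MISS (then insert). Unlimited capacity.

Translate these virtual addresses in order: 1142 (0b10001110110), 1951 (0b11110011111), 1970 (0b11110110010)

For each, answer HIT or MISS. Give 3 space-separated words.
vaddr=1142: (4,3) not in TLB -> MISS, insert
vaddr=1951: (7,4) not in TLB -> MISS, insert
vaddr=1970: (7,5) not in TLB -> MISS, insert

Answer: MISS MISS MISS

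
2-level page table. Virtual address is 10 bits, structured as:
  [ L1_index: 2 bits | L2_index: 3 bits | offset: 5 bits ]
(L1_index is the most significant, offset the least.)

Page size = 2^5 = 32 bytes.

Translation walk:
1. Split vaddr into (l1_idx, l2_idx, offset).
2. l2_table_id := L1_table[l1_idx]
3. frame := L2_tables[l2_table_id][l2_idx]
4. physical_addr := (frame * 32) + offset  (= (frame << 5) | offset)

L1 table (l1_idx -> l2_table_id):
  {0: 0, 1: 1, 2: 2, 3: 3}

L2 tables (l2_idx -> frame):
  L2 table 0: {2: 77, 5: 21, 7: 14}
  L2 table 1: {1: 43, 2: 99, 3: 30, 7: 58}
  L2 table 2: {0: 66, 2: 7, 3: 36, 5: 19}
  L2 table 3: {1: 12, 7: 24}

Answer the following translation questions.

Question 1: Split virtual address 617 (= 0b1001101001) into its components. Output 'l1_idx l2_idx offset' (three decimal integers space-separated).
Answer: 2 3 9

Derivation:
vaddr = 617 = 0b1001101001
  top 2 bits -> l1_idx = 2
  next 3 bits -> l2_idx = 3
  bottom 5 bits -> offset = 9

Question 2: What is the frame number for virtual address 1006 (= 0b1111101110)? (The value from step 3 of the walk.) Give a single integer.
vaddr = 1006: l1_idx=3, l2_idx=7
L1[3] = 3; L2[3][7] = 24

Answer: 24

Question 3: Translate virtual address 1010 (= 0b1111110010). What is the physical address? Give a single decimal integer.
Answer: 786

Derivation:
vaddr = 1010 = 0b1111110010
Split: l1_idx=3, l2_idx=7, offset=18
L1[3] = 3
L2[3][7] = 24
paddr = 24 * 32 + 18 = 786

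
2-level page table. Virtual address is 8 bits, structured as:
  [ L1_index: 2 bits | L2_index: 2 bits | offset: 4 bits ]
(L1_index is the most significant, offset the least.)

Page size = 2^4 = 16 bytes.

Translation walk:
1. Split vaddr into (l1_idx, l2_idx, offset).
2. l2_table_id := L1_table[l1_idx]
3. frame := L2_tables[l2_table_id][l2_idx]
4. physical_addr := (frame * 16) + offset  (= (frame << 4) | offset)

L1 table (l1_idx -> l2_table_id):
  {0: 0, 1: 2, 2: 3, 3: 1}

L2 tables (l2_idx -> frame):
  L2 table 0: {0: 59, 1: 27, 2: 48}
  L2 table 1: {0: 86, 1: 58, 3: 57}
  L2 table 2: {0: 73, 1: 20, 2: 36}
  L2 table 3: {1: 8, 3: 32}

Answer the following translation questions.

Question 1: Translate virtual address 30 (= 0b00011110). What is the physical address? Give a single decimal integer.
Answer: 446

Derivation:
vaddr = 30 = 0b00011110
Split: l1_idx=0, l2_idx=1, offset=14
L1[0] = 0
L2[0][1] = 27
paddr = 27 * 16 + 14 = 446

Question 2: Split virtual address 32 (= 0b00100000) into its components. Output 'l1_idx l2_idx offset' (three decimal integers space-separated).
Answer: 0 2 0

Derivation:
vaddr = 32 = 0b00100000
  top 2 bits -> l1_idx = 0
  next 2 bits -> l2_idx = 2
  bottom 4 bits -> offset = 0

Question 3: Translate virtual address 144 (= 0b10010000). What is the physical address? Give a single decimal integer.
vaddr = 144 = 0b10010000
Split: l1_idx=2, l2_idx=1, offset=0
L1[2] = 3
L2[3][1] = 8
paddr = 8 * 16 + 0 = 128

Answer: 128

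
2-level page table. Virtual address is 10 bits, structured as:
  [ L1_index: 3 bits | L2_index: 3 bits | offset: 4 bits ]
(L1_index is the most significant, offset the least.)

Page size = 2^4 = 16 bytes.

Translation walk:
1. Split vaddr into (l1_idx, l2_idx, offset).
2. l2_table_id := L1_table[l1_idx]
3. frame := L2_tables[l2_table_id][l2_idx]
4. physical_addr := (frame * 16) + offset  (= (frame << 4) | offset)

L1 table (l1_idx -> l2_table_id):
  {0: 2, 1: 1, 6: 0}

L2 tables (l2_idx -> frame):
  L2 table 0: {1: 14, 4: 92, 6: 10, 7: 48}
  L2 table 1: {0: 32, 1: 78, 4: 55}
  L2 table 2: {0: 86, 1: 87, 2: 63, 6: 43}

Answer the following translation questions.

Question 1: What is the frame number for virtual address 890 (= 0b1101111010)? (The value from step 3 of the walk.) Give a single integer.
Answer: 48

Derivation:
vaddr = 890: l1_idx=6, l2_idx=7
L1[6] = 0; L2[0][7] = 48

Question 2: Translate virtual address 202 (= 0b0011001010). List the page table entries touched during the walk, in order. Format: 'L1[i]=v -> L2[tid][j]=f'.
vaddr = 202 = 0b0011001010
Split: l1_idx=1, l2_idx=4, offset=10

Answer: L1[1]=1 -> L2[1][4]=55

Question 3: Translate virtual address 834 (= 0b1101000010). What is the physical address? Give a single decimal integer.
vaddr = 834 = 0b1101000010
Split: l1_idx=6, l2_idx=4, offset=2
L1[6] = 0
L2[0][4] = 92
paddr = 92 * 16 + 2 = 1474

Answer: 1474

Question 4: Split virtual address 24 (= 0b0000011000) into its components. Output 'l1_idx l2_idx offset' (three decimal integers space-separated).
Answer: 0 1 8

Derivation:
vaddr = 24 = 0b0000011000
  top 3 bits -> l1_idx = 0
  next 3 bits -> l2_idx = 1
  bottom 4 bits -> offset = 8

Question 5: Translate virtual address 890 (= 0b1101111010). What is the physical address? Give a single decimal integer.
Answer: 778

Derivation:
vaddr = 890 = 0b1101111010
Split: l1_idx=6, l2_idx=7, offset=10
L1[6] = 0
L2[0][7] = 48
paddr = 48 * 16 + 10 = 778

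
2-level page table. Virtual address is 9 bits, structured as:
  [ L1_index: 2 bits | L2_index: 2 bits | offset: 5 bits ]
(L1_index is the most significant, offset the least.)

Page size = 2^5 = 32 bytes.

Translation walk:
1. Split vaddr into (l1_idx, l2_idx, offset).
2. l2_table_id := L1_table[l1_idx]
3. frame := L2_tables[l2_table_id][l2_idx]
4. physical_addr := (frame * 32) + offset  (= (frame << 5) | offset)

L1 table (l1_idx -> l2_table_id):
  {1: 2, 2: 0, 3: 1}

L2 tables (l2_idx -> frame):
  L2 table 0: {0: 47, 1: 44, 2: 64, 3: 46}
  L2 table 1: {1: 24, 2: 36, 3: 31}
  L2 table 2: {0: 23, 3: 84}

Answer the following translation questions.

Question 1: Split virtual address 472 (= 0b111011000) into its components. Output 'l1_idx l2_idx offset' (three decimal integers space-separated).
vaddr = 472 = 0b111011000
  top 2 bits -> l1_idx = 3
  next 2 bits -> l2_idx = 2
  bottom 5 bits -> offset = 24

Answer: 3 2 24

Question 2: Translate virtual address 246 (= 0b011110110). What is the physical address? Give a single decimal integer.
Answer: 2710

Derivation:
vaddr = 246 = 0b011110110
Split: l1_idx=1, l2_idx=3, offset=22
L1[1] = 2
L2[2][3] = 84
paddr = 84 * 32 + 22 = 2710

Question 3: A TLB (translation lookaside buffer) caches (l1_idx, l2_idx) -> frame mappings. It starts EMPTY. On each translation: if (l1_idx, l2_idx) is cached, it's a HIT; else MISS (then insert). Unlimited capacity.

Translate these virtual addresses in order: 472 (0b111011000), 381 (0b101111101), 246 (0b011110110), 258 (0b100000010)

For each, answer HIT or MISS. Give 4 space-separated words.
Answer: MISS MISS MISS MISS

Derivation:
vaddr=472: (3,2) not in TLB -> MISS, insert
vaddr=381: (2,3) not in TLB -> MISS, insert
vaddr=246: (1,3) not in TLB -> MISS, insert
vaddr=258: (2,0) not in TLB -> MISS, insert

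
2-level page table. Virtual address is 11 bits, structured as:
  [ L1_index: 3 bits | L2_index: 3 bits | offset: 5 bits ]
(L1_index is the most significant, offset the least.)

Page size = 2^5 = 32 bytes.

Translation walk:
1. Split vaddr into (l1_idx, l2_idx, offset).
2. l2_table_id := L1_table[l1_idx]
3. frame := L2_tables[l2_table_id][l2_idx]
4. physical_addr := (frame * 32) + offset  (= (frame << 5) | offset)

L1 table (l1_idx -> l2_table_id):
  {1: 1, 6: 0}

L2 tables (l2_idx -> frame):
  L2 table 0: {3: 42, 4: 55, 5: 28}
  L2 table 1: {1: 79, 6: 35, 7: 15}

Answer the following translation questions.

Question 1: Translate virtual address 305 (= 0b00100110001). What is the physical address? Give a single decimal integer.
vaddr = 305 = 0b00100110001
Split: l1_idx=1, l2_idx=1, offset=17
L1[1] = 1
L2[1][1] = 79
paddr = 79 * 32 + 17 = 2545

Answer: 2545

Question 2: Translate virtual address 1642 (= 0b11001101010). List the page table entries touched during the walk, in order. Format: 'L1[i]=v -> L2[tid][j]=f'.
Answer: L1[6]=0 -> L2[0][3]=42

Derivation:
vaddr = 1642 = 0b11001101010
Split: l1_idx=6, l2_idx=3, offset=10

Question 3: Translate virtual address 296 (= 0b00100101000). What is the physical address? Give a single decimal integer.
vaddr = 296 = 0b00100101000
Split: l1_idx=1, l2_idx=1, offset=8
L1[1] = 1
L2[1][1] = 79
paddr = 79 * 32 + 8 = 2536

Answer: 2536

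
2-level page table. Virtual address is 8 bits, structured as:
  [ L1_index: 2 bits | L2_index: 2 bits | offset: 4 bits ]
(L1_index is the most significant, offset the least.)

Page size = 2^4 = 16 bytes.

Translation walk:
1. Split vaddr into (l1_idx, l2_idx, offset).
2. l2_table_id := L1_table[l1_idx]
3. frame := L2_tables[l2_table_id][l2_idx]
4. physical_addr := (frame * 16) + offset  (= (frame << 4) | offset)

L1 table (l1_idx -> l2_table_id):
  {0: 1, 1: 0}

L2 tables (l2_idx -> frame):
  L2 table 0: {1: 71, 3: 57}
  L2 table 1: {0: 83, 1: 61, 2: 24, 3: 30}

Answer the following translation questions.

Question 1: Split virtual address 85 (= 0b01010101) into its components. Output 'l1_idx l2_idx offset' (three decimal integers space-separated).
Answer: 1 1 5

Derivation:
vaddr = 85 = 0b01010101
  top 2 bits -> l1_idx = 1
  next 2 bits -> l2_idx = 1
  bottom 4 bits -> offset = 5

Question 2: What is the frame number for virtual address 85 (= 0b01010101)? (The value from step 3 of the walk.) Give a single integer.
Answer: 71

Derivation:
vaddr = 85: l1_idx=1, l2_idx=1
L1[1] = 0; L2[0][1] = 71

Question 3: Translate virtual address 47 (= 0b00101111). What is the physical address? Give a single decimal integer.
vaddr = 47 = 0b00101111
Split: l1_idx=0, l2_idx=2, offset=15
L1[0] = 1
L2[1][2] = 24
paddr = 24 * 16 + 15 = 399

Answer: 399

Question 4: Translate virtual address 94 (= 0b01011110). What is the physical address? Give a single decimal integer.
vaddr = 94 = 0b01011110
Split: l1_idx=1, l2_idx=1, offset=14
L1[1] = 0
L2[0][1] = 71
paddr = 71 * 16 + 14 = 1150

Answer: 1150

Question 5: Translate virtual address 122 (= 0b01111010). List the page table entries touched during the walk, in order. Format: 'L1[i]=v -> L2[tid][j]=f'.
vaddr = 122 = 0b01111010
Split: l1_idx=1, l2_idx=3, offset=10

Answer: L1[1]=0 -> L2[0][3]=57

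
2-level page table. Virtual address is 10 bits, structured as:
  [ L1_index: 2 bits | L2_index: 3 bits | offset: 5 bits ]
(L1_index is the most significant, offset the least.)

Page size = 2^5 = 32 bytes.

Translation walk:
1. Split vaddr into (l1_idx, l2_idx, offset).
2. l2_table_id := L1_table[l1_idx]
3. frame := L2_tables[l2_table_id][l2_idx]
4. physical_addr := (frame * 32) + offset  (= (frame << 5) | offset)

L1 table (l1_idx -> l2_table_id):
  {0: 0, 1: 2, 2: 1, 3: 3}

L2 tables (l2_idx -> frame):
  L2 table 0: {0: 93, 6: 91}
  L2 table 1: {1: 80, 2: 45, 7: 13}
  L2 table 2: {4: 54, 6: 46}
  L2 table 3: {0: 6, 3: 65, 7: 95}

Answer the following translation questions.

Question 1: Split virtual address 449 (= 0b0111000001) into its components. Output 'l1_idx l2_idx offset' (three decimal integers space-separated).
Answer: 1 6 1

Derivation:
vaddr = 449 = 0b0111000001
  top 2 bits -> l1_idx = 1
  next 3 bits -> l2_idx = 6
  bottom 5 bits -> offset = 1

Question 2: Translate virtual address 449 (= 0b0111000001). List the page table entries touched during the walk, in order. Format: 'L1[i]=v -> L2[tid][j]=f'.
Answer: L1[1]=2 -> L2[2][6]=46

Derivation:
vaddr = 449 = 0b0111000001
Split: l1_idx=1, l2_idx=6, offset=1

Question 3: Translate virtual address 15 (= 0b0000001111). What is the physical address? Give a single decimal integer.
vaddr = 15 = 0b0000001111
Split: l1_idx=0, l2_idx=0, offset=15
L1[0] = 0
L2[0][0] = 93
paddr = 93 * 32 + 15 = 2991

Answer: 2991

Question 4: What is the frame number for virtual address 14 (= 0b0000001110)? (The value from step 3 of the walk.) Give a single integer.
vaddr = 14: l1_idx=0, l2_idx=0
L1[0] = 0; L2[0][0] = 93

Answer: 93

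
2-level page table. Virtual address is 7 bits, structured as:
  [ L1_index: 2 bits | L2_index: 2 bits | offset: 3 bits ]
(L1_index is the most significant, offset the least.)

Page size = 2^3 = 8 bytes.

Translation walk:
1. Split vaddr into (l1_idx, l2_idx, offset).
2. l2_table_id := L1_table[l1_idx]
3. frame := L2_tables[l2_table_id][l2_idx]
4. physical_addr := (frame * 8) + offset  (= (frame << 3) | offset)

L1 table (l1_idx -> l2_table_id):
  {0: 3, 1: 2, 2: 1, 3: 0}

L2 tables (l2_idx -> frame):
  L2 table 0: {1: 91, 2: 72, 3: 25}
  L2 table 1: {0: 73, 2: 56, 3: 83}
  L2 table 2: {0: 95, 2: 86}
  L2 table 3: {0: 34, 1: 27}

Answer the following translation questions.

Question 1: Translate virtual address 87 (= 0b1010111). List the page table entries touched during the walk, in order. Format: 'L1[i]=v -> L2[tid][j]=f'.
Answer: L1[2]=1 -> L2[1][2]=56

Derivation:
vaddr = 87 = 0b1010111
Split: l1_idx=2, l2_idx=2, offset=7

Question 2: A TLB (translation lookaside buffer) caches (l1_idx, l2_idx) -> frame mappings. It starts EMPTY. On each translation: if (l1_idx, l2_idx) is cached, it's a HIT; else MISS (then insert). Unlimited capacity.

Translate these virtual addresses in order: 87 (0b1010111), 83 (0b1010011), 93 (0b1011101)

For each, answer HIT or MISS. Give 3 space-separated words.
vaddr=87: (2,2) not in TLB -> MISS, insert
vaddr=83: (2,2) in TLB -> HIT
vaddr=93: (2,3) not in TLB -> MISS, insert

Answer: MISS HIT MISS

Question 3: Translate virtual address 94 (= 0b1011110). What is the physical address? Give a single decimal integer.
vaddr = 94 = 0b1011110
Split: l1_idx=2, l2_idx=3, offset=6
L1[2] = 1
L2[1][3] = 83
paddr = 83 * 8 + 6 = 670

Answer: 670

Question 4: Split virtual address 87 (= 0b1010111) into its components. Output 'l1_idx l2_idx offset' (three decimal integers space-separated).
vaddr = 87 = 0b1010111
  top 2 bits -> l1_idx = 2
  next 2 bits -> l2_idx = 2
  bottom 3 bits -> offset = 7

Answer: 2 2 7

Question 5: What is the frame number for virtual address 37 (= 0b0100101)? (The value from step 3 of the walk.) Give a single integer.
Answer: 95

Derivation:
vaddr = 37: l1_idx=1, l2_idx=0
L1[1] = 2; L2[2][0] = 95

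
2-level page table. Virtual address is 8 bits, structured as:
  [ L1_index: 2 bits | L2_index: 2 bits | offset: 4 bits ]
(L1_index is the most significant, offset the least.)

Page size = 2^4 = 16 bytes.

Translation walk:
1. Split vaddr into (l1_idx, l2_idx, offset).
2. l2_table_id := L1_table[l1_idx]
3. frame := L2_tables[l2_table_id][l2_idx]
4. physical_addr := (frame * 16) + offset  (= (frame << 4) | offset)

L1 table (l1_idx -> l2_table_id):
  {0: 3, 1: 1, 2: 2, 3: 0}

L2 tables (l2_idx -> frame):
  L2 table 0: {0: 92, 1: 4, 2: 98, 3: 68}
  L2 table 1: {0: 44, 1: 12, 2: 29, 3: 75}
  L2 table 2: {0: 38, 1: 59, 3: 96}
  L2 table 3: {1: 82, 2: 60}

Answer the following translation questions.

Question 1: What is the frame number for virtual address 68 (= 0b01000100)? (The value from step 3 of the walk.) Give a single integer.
vaddr = 68: l1_idx=1, l2_idx=0
L1[1] = 1; L2[1][0] = 44

Answer: 44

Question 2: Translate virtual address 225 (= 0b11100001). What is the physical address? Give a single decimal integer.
vaddr = 225 = 0b11100001
Split: l1_idx=3, l2_idx=2, offset=1
L1[3] = 0
L2[0][2] = 98
paddr = 98 * 16 + 1 = 1569

Answer: 1569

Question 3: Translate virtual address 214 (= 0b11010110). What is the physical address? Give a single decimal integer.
vaddr = 214 = 0b11010110
Split: l1_idx=3, l2_idx=1, offset=6
L1[3] = 0
L2[0][1] = 4
paddr = 4 * 16 + 6 = 70

Answer: 70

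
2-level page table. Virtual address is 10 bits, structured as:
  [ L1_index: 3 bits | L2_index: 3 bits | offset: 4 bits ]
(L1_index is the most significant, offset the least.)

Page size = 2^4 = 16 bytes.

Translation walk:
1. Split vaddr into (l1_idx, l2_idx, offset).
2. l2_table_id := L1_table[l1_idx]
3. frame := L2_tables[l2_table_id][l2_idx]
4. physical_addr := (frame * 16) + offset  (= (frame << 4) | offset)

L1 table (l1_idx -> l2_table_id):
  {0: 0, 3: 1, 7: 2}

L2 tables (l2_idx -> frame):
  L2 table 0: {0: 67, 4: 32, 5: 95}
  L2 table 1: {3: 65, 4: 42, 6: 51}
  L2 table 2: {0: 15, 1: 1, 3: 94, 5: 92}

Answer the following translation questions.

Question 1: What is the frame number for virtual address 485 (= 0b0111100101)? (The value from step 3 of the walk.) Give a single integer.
Answer: 51

Derivation:
vaddr = 485: l1_idx=3, l2_idx=6
L1[3] = 1; L2[1][6] = 51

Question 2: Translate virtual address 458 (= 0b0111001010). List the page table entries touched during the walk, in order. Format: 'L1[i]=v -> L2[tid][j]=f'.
vaddr = 458 = 0b0111001010
Split: l1_idx=3, l2_idx=4, offset=10

Answer: L1[3]=1 -> L2[1][4]=42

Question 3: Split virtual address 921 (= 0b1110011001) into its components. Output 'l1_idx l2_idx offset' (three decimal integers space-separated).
vaddr = 921 = 0b1110011001
  top 3 bits -> l1_idx = 7
  next 3 bits -> l2_idx = 1
  bottom 4 bits -> offset = 9

Answer: 7 1 9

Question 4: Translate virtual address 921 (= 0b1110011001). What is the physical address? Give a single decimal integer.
vaddr = 921 = 0b1110011001
Split: l1_idx=7, l2_idx=1, offset=9
L1[7] = 2
L2[2][1] = 1
paddr = 1 * 16 + 9 = 25

Answer: 25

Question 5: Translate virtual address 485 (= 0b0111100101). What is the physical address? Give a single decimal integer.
vaddr = 485 = 0b0111100101
Split: l1_idx=3, l2_idx=6, offset=5
L1[3] = 1
L2[1][6] = 51
paddr = 51 * 16 + 5 = 821

Answer: 821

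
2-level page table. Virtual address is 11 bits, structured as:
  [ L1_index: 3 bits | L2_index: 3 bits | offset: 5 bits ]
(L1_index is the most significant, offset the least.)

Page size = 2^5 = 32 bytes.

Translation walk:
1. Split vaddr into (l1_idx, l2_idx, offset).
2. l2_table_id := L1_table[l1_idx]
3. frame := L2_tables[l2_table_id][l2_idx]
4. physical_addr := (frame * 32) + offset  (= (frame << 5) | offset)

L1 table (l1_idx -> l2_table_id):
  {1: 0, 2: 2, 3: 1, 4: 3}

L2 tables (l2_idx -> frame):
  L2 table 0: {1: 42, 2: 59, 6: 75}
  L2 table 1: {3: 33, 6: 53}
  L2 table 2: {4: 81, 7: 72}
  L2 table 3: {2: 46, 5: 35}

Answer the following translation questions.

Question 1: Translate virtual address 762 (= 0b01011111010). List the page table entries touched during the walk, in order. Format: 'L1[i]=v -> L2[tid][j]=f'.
vaddr = 762 = 0b01011111010
Split: l1_idx=2, l2_idx=7, offset=26

Answer: L1[2]=2 -> L2[2][7]=72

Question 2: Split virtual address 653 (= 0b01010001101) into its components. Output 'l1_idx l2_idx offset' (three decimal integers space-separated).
vaddr = 653 = 0b01010001101
  top 3 bits -> l1_idx = 2
  next 3 bits -> l2_idx = 4
  bottom 5 bits -> offset = 13

Answer: 2 4 13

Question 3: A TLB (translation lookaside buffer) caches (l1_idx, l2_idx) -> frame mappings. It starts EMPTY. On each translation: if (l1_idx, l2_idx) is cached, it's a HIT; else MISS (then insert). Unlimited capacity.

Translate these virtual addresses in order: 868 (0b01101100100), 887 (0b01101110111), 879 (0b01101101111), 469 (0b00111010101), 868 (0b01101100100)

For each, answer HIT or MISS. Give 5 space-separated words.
Answer: MISS HIT HIT MISS HIT

Derivation:
vaddr=868: (3,3) not in TLB -> MISS, insert
vaddr=887: (3,3) in TLB -> HIT
vaddr=879: (3,3) in TLB -> HIT
vaddr=469: (1,6) not in TLB -> MISS, insert
vaddr=868: (3,3) in TLB -> HIT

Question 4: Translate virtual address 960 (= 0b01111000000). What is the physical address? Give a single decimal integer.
Answer: 1696

Derivation:
vaddr = 960 = 0b01111000000
Split: l1_idx=3, l2_idx=6, offset=0
L1[3] = 1
L2[1][6] = 53
paddr = 53 * 32 + 0 = 1696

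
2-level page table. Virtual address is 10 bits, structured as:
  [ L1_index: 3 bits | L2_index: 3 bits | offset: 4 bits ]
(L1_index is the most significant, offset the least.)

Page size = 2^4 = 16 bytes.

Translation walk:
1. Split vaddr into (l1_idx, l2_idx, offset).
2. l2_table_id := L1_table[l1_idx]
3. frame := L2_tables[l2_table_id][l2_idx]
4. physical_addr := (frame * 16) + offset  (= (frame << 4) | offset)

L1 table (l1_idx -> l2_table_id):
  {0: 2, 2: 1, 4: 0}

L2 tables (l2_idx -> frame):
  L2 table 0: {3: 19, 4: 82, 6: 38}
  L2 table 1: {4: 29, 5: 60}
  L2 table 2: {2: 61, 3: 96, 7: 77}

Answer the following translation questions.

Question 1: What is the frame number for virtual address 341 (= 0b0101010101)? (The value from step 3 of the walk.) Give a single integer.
Answer: 60

Derivation:
vaddr = 341: l1_idx=2, l2_idx=5
L1[2] = 1; L2[1][5] = 60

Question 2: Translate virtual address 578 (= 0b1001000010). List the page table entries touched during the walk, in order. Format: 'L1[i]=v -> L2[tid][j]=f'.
Answer: L1[4]=0 -> L2[0][4]=82

Derivation:
vaddr = 578 = 0b1001000010
Split: l1_idx=4, l2_idx=4, offset=2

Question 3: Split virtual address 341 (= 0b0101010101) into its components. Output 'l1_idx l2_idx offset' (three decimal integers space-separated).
Answer: 2 5 5

Derivation:
vaddr = 341 = 0b0101010101
  top 3 bits -> l1_idx = 2
  next 3 bits -> l2_idx = 5
  bottom 4 bits -> offset = 5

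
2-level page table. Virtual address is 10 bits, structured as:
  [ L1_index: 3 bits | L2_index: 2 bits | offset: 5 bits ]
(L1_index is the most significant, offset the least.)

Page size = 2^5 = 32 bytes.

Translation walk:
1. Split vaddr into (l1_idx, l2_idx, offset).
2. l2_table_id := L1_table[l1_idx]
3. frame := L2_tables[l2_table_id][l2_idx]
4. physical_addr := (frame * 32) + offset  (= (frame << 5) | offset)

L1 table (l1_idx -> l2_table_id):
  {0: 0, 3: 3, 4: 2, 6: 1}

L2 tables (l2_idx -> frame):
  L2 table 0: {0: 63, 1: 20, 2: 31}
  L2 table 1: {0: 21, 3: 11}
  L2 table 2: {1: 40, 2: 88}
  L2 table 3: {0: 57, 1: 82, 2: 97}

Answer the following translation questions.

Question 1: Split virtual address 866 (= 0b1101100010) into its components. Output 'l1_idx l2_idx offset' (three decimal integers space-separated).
vaddr = 866 = 0b1101100010
  top 3 bits -> l1_idx = 6
  next 2 bits -> l2_idx = 3
  bottom 5 bits -> offset = 2

Answer: 6 3 2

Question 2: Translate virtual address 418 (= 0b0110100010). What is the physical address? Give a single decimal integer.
Answer: 2626

Derivation:
vaddr = 418 = 0b0110100010
Split: l1_idx=3, l2_idx=1, offset=2
L1[3] = 3
L2[3][1] = 82
paddr = 82 * 32 + 2 = 2626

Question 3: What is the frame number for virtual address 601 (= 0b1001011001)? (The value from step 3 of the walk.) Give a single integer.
vaddr = 601: l1_idx=4, l2_idx=2
L1[4] = 2; L2[2][2] = 88

Answer: 88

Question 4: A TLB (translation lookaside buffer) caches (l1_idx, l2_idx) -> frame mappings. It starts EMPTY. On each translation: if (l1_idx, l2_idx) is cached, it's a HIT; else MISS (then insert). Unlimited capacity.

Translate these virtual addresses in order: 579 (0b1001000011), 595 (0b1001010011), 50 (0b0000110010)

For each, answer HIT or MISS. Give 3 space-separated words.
Answer: MISS HIT MISS

Derivation:
vaddr=579: (4,2) not in TLB -> MISS, insert
vaddr=595: (4,2) in TLB -> HIT
vaddr=50: (0,1) not in TLB -> MISS, insert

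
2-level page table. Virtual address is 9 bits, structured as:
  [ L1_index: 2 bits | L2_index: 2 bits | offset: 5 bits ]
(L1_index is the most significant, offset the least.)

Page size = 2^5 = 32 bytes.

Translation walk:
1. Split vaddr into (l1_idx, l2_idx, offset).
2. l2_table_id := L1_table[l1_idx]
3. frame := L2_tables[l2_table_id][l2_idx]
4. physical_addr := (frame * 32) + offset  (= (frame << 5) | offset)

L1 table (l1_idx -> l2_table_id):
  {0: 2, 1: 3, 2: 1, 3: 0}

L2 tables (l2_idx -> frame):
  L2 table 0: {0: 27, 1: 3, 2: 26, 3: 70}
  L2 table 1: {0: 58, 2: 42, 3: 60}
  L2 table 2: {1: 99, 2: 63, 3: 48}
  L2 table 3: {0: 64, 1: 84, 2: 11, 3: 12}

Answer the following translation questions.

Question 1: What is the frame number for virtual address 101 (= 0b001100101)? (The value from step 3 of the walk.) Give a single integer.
Answer: 48

Derivation:
vaddr = 101: l1_idx=0, l2_idx=3
L1[0] = 2; L2[2][3] = 48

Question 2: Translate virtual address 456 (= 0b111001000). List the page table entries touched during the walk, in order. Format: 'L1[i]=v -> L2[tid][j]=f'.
vaddr = 456 = 0b111001000
Split: l1_idx=3, l2_idx=2, offset=8

Answer: L1[3]=0 -> L2[0][2]=26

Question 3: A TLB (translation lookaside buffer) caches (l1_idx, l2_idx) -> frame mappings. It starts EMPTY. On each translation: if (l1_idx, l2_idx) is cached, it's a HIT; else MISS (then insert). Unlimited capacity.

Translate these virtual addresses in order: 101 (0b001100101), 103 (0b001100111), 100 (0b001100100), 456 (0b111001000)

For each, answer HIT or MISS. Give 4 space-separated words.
Answer: MISS HIT HIT MISS

Derivation:
vaddr=101: (0,3) not in TLB -> MISS, insert
vaddr=103: (0,3) in TLB -> HIT
vaddr=100: (0,3) in TLB -> HIT
vaddr=456: (3,2) not in TLB -> MISS, insert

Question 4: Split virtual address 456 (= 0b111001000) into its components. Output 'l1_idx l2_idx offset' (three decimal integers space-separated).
Answer: 3 2 8

Derivation:
vaddr = 456 = 0b111001000
  top 2 bits -> l1_idx = 3
  next 2 bits -> l2_idx = 2
  bottom 5 bits -> offset = 8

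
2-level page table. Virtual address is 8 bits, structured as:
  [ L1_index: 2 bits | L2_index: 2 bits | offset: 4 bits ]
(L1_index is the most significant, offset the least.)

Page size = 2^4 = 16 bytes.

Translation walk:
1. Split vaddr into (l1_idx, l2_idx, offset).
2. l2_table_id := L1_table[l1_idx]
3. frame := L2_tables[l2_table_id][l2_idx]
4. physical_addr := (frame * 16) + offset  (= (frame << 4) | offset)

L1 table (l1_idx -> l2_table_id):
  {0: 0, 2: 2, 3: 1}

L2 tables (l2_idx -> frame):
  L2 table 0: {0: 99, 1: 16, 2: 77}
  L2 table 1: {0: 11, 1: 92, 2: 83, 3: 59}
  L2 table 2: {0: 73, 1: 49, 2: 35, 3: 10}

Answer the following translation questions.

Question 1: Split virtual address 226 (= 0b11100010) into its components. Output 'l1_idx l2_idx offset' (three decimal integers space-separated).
vaddr = 226 = 0b11100010
  top 2 bits -> l1_idx = 3
  next 2 bits -> l2_idx = 2
  bottom 4 bits -> offset = 2

Answer: 3 2 2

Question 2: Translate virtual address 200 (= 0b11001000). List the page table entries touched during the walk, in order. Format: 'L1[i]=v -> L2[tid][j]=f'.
Answer: L1[3]=1 -> L2[1][0]=11

Derivation:
vaddr = 200 = 0b11001000
Split: l1_idx=3, l2_idx=0, offset=8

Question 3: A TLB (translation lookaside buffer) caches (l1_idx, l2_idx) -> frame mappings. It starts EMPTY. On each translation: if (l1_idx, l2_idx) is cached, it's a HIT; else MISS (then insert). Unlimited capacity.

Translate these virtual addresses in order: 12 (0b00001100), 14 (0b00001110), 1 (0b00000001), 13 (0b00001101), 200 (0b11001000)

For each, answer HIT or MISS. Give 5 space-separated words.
vaddr=12: (0,0) not in TLB -> MISS, insert
vaddr=14: (0,0) in TLB -> HIT
vaddr=1: (0,0) in TLB -> HIT
vaddr=13: (0,0) in TLB -> HIT
vaddr=200: (3,0) not in TLB -> MISS, insert

Answer: MISS HIT HIT HIT MISS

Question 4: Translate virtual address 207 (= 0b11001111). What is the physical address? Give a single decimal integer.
vaddr = 207 = 0b11001111
Split: l1_idx=3, l2_idx=0, offset=15
L1[3] = 1
L2[1][0] = 11
paddr = 11 * 16 + 15 = 191

Answer: 191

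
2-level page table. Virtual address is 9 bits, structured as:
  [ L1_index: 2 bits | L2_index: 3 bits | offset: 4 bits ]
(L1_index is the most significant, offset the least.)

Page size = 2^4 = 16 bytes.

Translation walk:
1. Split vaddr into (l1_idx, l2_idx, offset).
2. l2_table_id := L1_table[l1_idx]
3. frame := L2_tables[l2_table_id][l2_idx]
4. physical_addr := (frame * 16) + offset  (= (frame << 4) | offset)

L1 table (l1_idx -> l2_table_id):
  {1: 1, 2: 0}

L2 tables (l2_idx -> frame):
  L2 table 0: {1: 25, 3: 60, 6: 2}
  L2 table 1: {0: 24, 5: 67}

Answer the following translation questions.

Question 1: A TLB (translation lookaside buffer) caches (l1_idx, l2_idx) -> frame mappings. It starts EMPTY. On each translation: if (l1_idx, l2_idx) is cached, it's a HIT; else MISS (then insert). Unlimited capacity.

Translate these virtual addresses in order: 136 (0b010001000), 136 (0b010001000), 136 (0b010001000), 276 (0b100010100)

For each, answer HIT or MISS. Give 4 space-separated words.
vaddr=136: (1,0) not in TLB -> MISS, insert
vaddr=136: (1,0) in TLB -> HIT
vaddr=136: (1,0) in TLB -> HIT
vaddr=276: (2,1) not in TLB -> MISS, insert

Answer: MISS HIT HIT MISS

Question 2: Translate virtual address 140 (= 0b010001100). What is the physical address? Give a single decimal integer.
vaddr = 140 = 0b010001100
Split: l1_idx=1, l2_idx=0, offset=12
L1[1] = 1
L2[1][0] = 24
paddr = 24 * 16 + 12 = 396

Answer: 396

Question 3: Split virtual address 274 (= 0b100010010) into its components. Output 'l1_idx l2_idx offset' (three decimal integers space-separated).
Answer: 2 1 2

Derivation:
vaddr = 274 = 0b100010010
  top 2 bits -> l1_idx = 2
  next 3 bits -> l2_idx = 1
  bottom 4 bits -> offset = 2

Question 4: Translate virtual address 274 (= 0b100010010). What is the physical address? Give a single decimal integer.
vaddr = 274 = 0b100010010
Split: l1_idx=2, l2_idx=1, offset=2
L1[2] = 0
L2[0][1] = 25
paddr = 25 * 16 + 2 = 402

Answer: 402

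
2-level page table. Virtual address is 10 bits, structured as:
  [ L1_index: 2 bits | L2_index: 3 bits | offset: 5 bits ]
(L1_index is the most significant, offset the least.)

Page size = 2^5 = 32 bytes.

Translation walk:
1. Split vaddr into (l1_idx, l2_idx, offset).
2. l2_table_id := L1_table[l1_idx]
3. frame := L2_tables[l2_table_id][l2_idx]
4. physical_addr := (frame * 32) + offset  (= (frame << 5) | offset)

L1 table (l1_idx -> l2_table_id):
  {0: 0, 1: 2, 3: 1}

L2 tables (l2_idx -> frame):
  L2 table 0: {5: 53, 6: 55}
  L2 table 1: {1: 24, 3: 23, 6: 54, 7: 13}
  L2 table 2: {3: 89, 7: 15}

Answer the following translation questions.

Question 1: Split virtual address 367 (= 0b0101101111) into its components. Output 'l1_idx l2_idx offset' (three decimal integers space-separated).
vaddr = 367 = 0b0101101111
  top 2 bits -> l1_idx = 1
  next 3 bits -> l2_idx = 3
  bottom 5 bits -> offset = 15

Answer: 1 3 15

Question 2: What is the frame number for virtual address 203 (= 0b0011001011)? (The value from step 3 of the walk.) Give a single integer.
vaddr = 203: l1_idx=0, l2_idx=6
L1[0] = 0; L2[0][6] = 55

Answer: 55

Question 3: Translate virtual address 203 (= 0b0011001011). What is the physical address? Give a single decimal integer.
vaddr = 203 = 0b0011001011
Split: l1_idx=0, l2_idx=6, offset=11
L1[0] = 0
L2[0][6] = 55
paddr = 55 * 32 + 11 = 1771

Answer: 1771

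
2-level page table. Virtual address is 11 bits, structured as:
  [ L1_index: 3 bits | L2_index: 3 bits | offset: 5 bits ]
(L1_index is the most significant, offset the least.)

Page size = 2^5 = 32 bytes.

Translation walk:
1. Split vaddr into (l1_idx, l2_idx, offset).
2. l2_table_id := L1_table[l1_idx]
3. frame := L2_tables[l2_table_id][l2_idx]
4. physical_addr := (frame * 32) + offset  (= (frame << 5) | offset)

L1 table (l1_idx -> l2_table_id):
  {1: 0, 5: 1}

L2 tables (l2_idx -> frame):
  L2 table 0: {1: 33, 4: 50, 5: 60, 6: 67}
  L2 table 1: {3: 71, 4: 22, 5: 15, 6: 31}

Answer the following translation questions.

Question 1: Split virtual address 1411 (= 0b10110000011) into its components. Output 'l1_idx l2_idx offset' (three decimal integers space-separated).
vaddr = 1411 = 0b10110000011
  top 3 bits -> l1_idx = 5
  next 3 bits -> l2_idx = 4
  bottom 5 bits -> offset = 3

Answer: 5 4 3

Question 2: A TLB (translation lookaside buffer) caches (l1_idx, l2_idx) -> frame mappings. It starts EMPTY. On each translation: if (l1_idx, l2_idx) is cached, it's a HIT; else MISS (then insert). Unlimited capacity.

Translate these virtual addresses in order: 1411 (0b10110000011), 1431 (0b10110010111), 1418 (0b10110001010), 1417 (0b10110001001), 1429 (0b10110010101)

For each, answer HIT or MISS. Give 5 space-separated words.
Answer: MISS HIT HIT HIT HIT

Derivation:
vaddr=1411: (5,4) not in TLB -> MISS, insert
vaddr=1431: (5,4) in TLB -> HIT
vaddr=1418: (5,4) in TLB -> HIT
vaddr=1417: (5,4) in TLB -> HIT
vaddr=1429: (5,4) in TLB -> HIT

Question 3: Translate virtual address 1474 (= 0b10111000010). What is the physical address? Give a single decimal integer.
Answer: 994

Derivation:
vaddr = 1474 = 0b10111000010
Split: l1_idx=5, l2_idx=6, offset=2
L1[5] = 1
L2[1][6] = 31
paddr = 31 * 32 + 2 = 994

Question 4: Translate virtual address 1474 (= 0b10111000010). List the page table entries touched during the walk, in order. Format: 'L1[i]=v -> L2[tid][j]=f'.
Answer: L1[5]=1 -> L2[1][6]=31

Derivation:
vaddr = 1474 = 0b10111000010
Split: l1_idx=5, l2_idx=6, offset=2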